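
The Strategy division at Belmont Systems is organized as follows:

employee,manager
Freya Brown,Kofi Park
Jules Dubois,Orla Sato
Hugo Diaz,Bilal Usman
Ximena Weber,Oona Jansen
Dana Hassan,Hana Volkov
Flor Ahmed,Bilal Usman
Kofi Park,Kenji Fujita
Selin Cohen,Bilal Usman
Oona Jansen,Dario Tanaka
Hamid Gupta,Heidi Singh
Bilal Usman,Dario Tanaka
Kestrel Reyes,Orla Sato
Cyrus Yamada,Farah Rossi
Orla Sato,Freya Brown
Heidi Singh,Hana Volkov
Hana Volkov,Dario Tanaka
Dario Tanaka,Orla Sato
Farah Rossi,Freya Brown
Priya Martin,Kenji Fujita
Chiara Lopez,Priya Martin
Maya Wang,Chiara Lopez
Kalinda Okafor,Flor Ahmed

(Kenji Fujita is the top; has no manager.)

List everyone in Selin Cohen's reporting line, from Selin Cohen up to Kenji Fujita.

Selin Cohen reports to Bilal Usman. Bilal Usman reports to Dario Tanaka. Dario Tanaka reports to Orla Sato. Orla Sato reports to Freya Brown. Freya Brown reports to Kofi Park. Kofi Park reports to Kenji Fujita. Kenji Fujita is at the top.

Selin Cohen -> Bilal Usman -> Dario Tanaka -> Orla Sato -> Freya Brown -> Kofi Park -> Kenji Fujita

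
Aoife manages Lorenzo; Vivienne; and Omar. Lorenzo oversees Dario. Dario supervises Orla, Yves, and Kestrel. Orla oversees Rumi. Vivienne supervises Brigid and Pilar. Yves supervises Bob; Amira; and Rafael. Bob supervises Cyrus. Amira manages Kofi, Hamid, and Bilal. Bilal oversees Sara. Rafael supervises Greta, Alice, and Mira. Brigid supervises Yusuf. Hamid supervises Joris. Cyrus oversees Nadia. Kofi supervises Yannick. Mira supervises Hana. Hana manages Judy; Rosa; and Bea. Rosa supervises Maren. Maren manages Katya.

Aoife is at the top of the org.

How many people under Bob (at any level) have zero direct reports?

The only person in Bob's organization with no one reporting to them is Nadia. That is 1.

1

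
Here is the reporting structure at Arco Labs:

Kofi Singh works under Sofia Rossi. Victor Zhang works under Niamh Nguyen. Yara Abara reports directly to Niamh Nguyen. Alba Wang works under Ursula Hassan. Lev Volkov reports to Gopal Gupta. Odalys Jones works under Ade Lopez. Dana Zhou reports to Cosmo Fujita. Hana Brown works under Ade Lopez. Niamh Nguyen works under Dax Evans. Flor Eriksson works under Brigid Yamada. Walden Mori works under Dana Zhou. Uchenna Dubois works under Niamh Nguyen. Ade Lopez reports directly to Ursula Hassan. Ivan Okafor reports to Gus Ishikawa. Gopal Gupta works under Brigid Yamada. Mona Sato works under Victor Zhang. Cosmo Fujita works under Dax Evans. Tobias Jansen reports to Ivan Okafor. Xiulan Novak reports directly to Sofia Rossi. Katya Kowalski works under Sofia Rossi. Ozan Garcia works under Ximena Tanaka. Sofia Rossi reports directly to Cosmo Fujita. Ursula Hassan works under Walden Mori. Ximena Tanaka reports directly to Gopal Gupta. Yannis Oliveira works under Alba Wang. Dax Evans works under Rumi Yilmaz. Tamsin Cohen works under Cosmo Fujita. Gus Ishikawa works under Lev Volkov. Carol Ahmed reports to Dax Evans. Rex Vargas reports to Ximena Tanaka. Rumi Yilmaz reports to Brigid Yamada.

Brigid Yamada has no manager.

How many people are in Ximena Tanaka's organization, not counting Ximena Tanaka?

Ximena Tanaka directly manages Rex Vargas, Ozan Garcia. Rex Vargas has no reports. Ozan Garcia has no reports. So Ximena Tanaka's organization is 2 direct reports plus everyone under them: 1 + 1 = 2.

2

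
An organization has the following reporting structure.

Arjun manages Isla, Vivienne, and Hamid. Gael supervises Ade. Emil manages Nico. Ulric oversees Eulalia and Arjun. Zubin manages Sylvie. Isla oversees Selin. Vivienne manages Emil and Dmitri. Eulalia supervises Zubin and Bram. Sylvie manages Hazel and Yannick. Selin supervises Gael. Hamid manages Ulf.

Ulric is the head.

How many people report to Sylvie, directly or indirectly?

Sylvie directly manages Hazel, Yannick. Hazel has no reports. Yannick has no reports. So Sylvie's organization is 2 direct reports plus everyone under them: 1 + 1 = 2.

2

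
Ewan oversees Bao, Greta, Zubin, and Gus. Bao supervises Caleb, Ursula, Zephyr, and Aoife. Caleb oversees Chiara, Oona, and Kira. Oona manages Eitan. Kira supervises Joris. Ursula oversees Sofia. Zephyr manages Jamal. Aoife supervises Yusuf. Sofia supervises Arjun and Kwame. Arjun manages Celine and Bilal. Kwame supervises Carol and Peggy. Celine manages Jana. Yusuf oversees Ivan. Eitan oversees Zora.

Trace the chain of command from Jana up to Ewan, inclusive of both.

Jana -> Celine -> Arjun -> Sofia -> Ursula -> Bao -> Ewan

Jana reports to Celine. Celine reports to Arjun. Arjun reports to Sofia. Sofia reports to Ursula. Ursula reports to Bao. Bao reports to Ewan. Ewan is at the top.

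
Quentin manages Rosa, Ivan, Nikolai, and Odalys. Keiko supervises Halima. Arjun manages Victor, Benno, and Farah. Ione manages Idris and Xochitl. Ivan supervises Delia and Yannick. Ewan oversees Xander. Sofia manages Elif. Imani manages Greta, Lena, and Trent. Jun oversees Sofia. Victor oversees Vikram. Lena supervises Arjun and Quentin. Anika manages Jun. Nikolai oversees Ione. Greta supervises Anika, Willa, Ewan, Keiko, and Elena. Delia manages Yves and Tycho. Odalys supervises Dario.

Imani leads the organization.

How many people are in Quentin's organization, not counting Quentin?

12

Quentin directly manages Nikolai, Ivan, Odalys, Rosa. Under Nikolai: Ione, Xochitl, Idris (3). Under Ivan: Yannick, Delia, Tycho, Yves (4). Under Odalys: Dario (1). Rosa has no reports. So Quentin's organization is 4 direct reports plus everyone under them: 4 + 5 + 2 + 1 = 12.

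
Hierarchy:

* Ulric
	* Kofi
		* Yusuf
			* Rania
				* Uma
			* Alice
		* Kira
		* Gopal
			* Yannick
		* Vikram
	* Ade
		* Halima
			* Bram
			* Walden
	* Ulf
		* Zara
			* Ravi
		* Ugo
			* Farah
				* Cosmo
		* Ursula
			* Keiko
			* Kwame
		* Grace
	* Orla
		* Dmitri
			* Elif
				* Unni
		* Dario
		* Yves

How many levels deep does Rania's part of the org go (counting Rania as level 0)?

1

The longest chain under Rania runs Rania → Uma, which is 1 level below Rania.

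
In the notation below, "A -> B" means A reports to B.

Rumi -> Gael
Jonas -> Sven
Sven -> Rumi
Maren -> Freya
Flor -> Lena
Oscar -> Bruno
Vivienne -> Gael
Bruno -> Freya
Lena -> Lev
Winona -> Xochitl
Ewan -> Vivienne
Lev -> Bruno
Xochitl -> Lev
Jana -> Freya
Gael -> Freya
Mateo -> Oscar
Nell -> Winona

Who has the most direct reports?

Freya

Direct-report counts: Freya has 4; Gael has 2; Vivienne has 1; Rumi has 1; Sven has 1; Bruno has 2; Oscar has 1; Lev has 2; Xochitl has 1; Winona has 1; Lena has 1. The largest is 4, held by Freya.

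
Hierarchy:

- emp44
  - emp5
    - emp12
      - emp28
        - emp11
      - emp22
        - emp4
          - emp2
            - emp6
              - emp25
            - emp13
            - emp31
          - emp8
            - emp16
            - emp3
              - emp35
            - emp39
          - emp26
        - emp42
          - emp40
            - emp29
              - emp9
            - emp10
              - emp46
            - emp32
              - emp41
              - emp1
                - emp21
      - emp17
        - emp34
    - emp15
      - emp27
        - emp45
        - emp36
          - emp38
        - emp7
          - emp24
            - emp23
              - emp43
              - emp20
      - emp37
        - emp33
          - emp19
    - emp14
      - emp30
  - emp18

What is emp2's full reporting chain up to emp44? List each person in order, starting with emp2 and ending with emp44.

emp2 -> emp4 -> emp22 -> emp12 -> emp5 -> emp44

emp2 reports to emp4. emp4 reports to emp22. emp22 reports to emp12. emp12 reports to emp5. emp5 reports to emp44. emp44 is at the top.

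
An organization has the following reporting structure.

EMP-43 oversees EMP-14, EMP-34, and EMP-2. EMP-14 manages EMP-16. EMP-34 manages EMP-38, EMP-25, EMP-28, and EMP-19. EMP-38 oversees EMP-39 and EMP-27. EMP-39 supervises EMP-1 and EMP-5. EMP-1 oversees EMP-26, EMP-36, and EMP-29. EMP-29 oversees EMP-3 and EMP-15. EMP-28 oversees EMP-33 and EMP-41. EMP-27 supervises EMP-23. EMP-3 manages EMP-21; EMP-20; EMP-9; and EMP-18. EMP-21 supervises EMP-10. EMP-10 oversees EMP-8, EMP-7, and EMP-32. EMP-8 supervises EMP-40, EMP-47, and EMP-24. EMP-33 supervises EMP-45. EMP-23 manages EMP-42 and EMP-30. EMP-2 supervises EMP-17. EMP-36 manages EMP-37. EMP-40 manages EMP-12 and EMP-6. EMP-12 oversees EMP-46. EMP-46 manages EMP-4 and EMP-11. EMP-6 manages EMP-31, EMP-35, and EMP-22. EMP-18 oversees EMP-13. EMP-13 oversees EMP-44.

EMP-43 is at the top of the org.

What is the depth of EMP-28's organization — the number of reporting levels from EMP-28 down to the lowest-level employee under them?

The longest chain under EMP-28 runs EMP-28 → EMP-33 → EMP-45, which is 2 levels below EMP-28.

2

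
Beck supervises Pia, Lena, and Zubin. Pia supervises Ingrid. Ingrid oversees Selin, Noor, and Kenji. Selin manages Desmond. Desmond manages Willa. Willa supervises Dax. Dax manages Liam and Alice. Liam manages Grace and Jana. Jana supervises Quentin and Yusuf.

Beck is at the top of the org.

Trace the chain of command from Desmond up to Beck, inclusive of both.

Desmond -> Selin -> Ingrid -> Pia -> Beck

Desmond reports to Selin. Selin reports to Ingrid. Ingrid reports to Pia. Pia reports to Beck. Beck is at the top.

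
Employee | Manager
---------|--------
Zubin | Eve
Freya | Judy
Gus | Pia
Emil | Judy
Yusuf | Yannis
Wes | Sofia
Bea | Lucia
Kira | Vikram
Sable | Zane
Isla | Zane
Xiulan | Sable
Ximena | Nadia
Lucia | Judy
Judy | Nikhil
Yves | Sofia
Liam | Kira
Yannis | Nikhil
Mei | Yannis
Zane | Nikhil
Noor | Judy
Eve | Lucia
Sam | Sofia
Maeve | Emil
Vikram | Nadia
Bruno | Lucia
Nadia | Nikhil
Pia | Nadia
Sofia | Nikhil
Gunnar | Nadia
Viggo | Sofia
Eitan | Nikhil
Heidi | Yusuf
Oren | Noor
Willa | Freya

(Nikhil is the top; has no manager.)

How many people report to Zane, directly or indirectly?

3

Zane directly manages Isla, Sable. Isla has no reports. Under Sable: Xiulan (1). So Zane's organization is 2 direct reports plus everyone under them: 1 + 2 = 3.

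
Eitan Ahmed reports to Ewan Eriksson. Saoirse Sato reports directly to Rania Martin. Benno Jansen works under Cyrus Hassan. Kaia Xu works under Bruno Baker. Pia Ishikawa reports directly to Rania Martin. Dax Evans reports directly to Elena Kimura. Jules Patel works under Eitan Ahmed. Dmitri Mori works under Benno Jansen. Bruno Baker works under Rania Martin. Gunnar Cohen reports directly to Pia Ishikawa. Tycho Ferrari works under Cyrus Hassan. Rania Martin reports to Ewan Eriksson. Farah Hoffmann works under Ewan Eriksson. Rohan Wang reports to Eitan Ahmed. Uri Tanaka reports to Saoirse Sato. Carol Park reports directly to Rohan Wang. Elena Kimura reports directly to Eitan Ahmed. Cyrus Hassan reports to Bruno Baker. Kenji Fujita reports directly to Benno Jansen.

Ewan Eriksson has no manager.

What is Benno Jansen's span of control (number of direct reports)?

Benno Jansen directly manages Kenji Fujita, Dmitri Mori. That is 2 direct reports.

2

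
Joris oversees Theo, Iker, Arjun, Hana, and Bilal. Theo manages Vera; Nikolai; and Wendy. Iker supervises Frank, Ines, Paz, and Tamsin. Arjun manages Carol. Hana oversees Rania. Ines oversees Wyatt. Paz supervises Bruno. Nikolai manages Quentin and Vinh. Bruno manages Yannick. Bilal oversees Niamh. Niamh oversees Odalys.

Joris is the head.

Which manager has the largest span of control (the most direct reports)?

Joris

Direct-report counts: Joris has 5; Bilal has 1; Niamh has 1; Hana has 1; Arjun has 1; Iker has 4; Paz has 1; Bruno has 1; Ines has 1; Theo has 3; Nikolai has 2. The largest is 5, held by Joris.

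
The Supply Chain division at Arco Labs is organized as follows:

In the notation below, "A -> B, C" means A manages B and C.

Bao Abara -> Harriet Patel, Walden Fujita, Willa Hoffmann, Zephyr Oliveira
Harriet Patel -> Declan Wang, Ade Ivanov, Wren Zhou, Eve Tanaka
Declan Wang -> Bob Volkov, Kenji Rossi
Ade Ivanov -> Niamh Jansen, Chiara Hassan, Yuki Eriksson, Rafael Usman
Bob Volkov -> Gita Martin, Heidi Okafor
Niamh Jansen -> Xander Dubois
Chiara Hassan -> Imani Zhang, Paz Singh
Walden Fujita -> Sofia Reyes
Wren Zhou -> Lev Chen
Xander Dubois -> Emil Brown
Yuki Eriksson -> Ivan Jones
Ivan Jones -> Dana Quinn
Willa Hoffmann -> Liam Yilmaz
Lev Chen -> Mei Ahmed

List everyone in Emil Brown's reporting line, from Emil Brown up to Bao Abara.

Emil Brown -> Xander Dubois -> Niamh Jansen -> Ade Ivanov -> Harriet Patel -> Bao Abara

Emil Brown reports to Xander Dubois. Xander Dubois reports to Niamh Jansen. Niamh Jansen reports to Ade Ivanov. Ade Ivanov reports to Harriet Patel. Harriet Patel reports to Bao Abara. Bao Abara is at the top.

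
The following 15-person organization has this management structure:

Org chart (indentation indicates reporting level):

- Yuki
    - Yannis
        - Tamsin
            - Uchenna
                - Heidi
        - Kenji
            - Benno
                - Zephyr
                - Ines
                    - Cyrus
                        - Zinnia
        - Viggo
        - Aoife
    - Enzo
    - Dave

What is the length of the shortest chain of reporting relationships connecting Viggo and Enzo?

Viggo is 2 levels below Yuki, and Enzo is 1 level below Yuki (their lowest common manager). The shortest path runs up from Viggo to Yuki and back down to Enzo: 2 + 1 = 3 links.

3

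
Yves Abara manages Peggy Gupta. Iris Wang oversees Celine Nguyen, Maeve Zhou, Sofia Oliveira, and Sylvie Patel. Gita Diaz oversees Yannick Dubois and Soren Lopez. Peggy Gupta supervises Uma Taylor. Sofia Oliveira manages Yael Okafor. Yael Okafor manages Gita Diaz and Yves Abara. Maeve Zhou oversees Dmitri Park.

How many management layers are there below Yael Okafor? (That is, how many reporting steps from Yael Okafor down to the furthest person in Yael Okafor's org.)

The longest chain under Yael Okafor runs Yael Okafor → Yves Abara → Peggy Gupta → Uma Taylor, which is 3 levels below Yael Okafor.

3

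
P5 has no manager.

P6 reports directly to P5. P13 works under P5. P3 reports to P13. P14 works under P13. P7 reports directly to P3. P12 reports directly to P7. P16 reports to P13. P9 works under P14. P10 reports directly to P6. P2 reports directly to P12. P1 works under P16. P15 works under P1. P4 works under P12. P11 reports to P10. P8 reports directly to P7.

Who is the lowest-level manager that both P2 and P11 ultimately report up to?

P2's chain of managers is P12, P7, P3, P13, P5. P11's chain of managers is P10, P6, P5. The first manager that appears in both chains is P5.

P5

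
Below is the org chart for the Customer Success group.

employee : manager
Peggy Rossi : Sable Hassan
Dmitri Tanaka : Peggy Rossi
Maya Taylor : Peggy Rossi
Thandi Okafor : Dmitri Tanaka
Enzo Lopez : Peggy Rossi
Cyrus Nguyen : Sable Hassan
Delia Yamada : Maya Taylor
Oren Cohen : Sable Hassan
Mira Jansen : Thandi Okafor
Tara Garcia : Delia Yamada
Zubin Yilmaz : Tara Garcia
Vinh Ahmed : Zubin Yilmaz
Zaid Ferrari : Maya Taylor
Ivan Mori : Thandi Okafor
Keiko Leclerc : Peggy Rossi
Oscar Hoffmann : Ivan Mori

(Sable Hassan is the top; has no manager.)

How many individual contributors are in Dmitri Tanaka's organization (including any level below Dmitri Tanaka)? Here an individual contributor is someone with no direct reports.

2

The people in Dmitri Tanaka's organization with no one reporting to them are Oscar Hoffmann, Mira Jansen. That is 2.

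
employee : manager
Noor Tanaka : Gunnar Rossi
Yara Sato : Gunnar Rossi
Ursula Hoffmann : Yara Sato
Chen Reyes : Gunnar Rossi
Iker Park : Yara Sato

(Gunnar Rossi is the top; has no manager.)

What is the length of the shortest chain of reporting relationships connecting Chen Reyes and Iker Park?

3

Chen Reyes is 1 level below Gunnar Rossi, and Iker Park is 2 levels below Gunnar Rossi (their lowest common manager). The shortest path runs up from Chen Reyes to Gunnar Rossi and back down to Iker Park: 1 + 2 = 3 links.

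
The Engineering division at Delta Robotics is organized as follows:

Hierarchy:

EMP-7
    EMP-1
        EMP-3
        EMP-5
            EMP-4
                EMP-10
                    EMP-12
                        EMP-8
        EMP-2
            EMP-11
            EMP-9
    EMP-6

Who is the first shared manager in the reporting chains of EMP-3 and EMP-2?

EMP-1

EMP-3's chain of managers is EMP-1, EMP-7. EMP-2's chain of managers is EMP-1, EMP-7. The first manager that appears in both chains is EMP-1.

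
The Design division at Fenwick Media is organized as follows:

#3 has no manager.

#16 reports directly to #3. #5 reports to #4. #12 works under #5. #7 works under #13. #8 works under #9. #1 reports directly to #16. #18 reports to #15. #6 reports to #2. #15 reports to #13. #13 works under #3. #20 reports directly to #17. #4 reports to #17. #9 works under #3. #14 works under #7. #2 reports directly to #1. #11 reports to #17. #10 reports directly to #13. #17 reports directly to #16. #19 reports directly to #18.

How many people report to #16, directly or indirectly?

9

#16 directly manages #1, #17. Under #1: #2, #6 (2). Under #17: #11, #20, #4, #5, #12 (5). So #16's organization is 2 direct reports plus everyone under them: 3 + 6 = 9.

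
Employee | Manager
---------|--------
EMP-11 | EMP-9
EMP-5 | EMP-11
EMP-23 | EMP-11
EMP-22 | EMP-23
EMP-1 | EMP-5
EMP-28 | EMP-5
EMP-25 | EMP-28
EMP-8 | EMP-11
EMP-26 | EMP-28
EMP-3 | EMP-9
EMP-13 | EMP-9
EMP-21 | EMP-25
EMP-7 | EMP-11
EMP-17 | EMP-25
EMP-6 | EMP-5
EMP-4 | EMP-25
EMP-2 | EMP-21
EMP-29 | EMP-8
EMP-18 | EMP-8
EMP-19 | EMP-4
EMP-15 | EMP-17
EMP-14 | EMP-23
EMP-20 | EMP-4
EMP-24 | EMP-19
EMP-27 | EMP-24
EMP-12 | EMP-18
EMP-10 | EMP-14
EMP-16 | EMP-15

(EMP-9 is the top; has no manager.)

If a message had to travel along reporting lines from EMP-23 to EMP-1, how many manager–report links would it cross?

3

EMP-23 is 1 level below EMP-11, and EMP-1 is 2 levels below EMP-11 (their lowest common manager). The shortest path runs up from EMP-23 to EMP-11 and back down to EMP-1: 1 + 2 = 3 links.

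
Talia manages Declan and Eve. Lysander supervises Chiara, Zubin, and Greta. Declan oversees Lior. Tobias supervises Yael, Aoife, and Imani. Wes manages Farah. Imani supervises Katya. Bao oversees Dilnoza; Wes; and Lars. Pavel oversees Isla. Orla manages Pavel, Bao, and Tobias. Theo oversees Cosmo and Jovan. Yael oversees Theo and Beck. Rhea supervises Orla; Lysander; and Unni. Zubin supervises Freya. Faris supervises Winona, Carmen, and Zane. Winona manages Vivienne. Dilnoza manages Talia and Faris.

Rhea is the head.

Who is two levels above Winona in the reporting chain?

Winona reports to Faris, and Faris reports to Dilnoza. So Winona's skip-level manager is Dilnoza.

Dilnoza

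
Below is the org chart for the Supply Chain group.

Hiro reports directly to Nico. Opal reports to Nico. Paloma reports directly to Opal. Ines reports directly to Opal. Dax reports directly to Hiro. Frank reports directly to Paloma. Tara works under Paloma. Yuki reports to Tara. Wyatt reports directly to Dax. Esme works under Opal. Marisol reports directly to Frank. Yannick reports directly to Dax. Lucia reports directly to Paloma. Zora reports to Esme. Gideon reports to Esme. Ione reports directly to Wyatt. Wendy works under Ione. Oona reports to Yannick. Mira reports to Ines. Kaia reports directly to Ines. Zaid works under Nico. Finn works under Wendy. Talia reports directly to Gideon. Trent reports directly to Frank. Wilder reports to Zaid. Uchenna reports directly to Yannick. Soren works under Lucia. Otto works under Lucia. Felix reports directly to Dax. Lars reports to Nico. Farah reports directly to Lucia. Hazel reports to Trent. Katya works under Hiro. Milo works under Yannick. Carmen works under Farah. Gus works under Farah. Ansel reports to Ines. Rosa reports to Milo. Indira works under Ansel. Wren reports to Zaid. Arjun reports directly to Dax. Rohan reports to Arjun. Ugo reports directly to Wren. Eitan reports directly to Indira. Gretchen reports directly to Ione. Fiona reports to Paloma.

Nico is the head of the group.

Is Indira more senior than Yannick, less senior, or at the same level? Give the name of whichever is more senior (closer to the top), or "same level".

Indira is 4 levels below Nico; Yannick is 3. Yannick is higher.

Yannick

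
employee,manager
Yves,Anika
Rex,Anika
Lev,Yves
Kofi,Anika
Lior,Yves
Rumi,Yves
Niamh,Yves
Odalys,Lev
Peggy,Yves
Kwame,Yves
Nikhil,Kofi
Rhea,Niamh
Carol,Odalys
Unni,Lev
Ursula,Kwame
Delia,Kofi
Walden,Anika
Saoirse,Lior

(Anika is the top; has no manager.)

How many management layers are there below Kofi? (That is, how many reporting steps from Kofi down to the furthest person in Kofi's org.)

The longest chain under Kofi runs Kofi → Delia, which is 1 level below Kofi.

1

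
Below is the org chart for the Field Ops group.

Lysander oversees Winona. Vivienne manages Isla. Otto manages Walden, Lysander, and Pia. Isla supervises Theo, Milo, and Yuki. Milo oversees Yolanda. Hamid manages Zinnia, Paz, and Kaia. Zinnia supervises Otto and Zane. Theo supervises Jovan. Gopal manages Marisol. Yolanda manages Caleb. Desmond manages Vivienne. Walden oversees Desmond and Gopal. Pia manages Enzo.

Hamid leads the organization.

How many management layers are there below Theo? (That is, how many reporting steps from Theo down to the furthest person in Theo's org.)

1

The longest chain under Theo runs Theo → Jovan, which is 1 level below Theo.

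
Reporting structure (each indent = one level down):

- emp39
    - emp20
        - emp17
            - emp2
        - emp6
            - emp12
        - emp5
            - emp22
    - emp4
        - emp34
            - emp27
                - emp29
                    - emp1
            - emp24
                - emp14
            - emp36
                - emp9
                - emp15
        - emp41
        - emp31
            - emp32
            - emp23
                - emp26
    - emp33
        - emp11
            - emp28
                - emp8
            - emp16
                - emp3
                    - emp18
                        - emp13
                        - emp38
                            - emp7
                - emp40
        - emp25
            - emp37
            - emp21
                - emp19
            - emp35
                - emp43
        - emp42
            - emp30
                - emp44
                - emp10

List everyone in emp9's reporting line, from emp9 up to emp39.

emp9 -> emp36 -> emp34 -> emp4 -> emp39

emp9 reports to emp36. emp36 reports to emp34. emp34 reports to emp4. emp4 reports to emp39. emp39 is at the top.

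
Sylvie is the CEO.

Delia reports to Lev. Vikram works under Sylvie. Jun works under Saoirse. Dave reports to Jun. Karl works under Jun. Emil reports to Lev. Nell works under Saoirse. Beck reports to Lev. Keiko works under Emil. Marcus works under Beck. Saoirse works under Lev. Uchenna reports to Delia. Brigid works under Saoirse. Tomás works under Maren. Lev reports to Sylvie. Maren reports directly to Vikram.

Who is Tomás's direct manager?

Maren

Tomás reports directly to Maren.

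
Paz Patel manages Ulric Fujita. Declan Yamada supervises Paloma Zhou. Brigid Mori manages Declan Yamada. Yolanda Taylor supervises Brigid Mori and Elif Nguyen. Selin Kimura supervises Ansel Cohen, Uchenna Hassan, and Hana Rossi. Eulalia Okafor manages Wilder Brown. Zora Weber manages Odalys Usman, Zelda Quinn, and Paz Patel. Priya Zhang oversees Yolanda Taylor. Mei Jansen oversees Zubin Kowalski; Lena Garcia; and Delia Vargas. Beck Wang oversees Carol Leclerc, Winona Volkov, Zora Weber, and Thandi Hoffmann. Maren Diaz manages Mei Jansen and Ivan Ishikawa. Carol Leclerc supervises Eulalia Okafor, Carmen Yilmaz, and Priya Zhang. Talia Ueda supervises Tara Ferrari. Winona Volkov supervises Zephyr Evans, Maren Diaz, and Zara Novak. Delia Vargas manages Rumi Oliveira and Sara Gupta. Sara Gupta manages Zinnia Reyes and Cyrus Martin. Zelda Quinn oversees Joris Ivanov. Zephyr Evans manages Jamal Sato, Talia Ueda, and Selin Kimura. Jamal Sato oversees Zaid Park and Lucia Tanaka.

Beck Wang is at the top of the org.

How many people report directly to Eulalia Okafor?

1

Eulalia Okafor directly manages Wilder Brown. That is 1 direct report.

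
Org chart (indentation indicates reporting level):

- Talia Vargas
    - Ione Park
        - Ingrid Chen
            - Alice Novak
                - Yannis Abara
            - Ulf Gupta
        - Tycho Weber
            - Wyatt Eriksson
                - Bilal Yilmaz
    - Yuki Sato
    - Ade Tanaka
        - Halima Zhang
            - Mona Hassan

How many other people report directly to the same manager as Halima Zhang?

0

Halima Zhang reports to Ade Tanaka, and Ade Tanaka has no other direct reports. Halima Zhang has 0 peers.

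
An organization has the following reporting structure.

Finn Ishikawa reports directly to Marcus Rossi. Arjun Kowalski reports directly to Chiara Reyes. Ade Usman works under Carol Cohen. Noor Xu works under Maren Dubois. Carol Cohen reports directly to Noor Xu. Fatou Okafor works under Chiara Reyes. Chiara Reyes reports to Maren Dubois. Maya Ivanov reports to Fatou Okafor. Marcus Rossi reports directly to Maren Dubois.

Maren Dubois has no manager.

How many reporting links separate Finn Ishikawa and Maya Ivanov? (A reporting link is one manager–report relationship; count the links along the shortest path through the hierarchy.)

5

Finn Ishikawa is 2 levels below Maren Dubois, and Maya Ivanov is 3 levels below Maren Dubois (their lowest common manager). The shortest path runs up from Finn Ishikawa to Maren Dubois and back down to Maya Ivanov: 2 + 3 = 5 links.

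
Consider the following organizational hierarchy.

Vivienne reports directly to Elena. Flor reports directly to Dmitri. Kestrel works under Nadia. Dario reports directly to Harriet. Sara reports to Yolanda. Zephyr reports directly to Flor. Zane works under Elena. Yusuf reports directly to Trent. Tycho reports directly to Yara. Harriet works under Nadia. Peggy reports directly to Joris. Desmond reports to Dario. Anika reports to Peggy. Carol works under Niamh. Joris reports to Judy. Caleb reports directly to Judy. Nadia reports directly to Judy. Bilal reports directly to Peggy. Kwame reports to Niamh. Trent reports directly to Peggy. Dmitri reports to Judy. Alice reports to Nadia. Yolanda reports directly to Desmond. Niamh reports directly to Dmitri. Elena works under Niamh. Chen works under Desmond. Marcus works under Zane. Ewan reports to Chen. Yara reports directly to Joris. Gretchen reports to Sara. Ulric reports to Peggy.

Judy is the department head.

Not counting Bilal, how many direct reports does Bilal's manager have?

3

Bilal reports to Peggy. Peggy's other direct reports are Ulric, Anika, Trent — 3 peers.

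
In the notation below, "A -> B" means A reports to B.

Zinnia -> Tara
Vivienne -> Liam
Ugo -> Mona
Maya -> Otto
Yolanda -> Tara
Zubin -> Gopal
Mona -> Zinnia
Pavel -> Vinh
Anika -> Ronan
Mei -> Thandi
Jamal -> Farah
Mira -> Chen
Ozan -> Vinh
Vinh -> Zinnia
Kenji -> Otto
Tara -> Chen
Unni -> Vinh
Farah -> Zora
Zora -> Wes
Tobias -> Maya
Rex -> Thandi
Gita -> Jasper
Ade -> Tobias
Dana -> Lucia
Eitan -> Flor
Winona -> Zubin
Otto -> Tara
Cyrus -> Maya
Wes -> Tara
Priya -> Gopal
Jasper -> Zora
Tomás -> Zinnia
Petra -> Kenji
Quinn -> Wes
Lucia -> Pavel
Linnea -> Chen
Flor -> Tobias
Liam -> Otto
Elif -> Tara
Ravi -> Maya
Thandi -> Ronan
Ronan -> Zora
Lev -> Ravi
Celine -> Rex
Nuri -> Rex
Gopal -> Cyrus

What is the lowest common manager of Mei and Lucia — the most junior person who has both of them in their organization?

Mei's chain of managers is Thandi, Ronan, Zora, Wes, Tara, Chen. Lucia's chain of managers is Pavel, Vinh, Zinnia, Tara, Chen. The first manager that appears in both chains is Tara.

Tara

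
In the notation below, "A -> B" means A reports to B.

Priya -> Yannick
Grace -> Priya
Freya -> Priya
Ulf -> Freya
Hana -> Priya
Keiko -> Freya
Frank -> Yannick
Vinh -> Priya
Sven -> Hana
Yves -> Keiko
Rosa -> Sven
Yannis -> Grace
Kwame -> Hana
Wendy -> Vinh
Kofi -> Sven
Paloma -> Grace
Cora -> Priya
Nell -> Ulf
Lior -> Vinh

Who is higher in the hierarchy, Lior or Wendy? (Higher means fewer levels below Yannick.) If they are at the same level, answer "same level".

Both Lior and Wendy are 3 levels below Yannick.

same level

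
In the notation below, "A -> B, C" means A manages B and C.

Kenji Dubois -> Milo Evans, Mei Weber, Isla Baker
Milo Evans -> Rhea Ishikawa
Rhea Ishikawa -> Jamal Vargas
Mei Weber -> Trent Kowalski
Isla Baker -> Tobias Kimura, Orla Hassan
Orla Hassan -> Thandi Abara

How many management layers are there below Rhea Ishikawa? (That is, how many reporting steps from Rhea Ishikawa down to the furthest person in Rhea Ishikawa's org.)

1

The longest chain under Rhea Ishikawa runs Rhea Ishikawa → Jamal Vargas, which is 1 level below Rhea Ishikawa.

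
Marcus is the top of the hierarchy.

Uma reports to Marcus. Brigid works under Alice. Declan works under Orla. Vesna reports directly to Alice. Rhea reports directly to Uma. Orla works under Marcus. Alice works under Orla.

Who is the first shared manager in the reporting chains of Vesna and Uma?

Marcus

Vesna's chain of managers is Alice, Orla, Marcus. Uma's chain of managers is Marcus. The first manager that appears in both chains is Marcus.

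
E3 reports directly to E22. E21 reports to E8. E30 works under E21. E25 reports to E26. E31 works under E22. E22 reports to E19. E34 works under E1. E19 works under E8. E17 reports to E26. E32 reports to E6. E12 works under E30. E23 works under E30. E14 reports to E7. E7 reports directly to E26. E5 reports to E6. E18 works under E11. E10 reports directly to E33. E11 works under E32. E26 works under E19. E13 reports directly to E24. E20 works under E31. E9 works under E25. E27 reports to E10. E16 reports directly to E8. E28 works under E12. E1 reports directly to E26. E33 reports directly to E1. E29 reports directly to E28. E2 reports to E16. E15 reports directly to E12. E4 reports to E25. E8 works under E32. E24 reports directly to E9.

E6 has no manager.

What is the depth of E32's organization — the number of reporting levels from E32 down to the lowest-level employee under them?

The longest chain under E32 runs E32 → E8 → E19 → E26 → E25 → E9 → E24 → E13, which is 7 levels below E32.

7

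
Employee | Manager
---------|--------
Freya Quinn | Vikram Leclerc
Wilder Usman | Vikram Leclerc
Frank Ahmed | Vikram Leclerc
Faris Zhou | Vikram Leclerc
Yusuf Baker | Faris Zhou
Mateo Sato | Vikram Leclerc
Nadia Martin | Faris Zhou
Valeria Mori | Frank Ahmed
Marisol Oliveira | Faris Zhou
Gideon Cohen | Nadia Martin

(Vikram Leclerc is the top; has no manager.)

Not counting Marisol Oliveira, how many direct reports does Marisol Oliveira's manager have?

2

Marisol Oliveira reports to Faris Zhou. Faris Zhou's other direct reports are Nadia Martin, Yusuf Baker — 2 peers.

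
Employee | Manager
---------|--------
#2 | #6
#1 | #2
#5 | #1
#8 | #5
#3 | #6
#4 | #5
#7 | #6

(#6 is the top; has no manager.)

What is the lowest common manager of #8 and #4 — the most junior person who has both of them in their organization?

#8's chain of managers is #5, #1, #2, #6. #4's chain of managers is #5, #1, #2, #6. The first manager that appears in both chains is #5.

#5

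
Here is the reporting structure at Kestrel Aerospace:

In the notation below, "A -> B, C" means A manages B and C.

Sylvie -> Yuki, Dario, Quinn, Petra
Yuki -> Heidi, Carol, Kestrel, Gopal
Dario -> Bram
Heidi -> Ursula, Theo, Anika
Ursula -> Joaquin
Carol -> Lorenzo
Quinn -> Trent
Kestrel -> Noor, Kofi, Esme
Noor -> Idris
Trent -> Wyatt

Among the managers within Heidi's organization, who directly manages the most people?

Direct-report counts within Heidi's organization: Heidi has 3; Ursula has 1. The largest is 3, held by Heidi.

Heidi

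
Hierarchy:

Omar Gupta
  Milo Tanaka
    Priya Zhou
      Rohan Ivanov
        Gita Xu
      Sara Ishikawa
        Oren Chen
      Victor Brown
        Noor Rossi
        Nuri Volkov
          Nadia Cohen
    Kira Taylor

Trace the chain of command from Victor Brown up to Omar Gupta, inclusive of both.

Victor Brown -> Priya Zhou -> Milo Tanaka -> Omar Gupta

Victor Brown reports to Priya Zhou. Priya Zhou reports to Milo Tanaka. Milo Tanaka reports to Omar Gupta. Omar Gupta is at the top.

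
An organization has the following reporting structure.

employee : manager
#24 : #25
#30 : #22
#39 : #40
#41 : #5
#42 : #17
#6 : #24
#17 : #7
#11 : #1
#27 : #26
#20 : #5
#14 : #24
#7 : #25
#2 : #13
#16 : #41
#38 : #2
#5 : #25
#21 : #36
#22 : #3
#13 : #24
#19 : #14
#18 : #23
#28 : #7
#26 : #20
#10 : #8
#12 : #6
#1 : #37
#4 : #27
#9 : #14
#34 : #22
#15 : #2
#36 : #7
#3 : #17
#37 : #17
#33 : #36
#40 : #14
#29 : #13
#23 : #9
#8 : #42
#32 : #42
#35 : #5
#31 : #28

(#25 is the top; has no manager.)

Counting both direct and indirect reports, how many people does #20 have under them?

#20 directly manages #26. Under #26: #27, #4 (2). That's 3 in total.

3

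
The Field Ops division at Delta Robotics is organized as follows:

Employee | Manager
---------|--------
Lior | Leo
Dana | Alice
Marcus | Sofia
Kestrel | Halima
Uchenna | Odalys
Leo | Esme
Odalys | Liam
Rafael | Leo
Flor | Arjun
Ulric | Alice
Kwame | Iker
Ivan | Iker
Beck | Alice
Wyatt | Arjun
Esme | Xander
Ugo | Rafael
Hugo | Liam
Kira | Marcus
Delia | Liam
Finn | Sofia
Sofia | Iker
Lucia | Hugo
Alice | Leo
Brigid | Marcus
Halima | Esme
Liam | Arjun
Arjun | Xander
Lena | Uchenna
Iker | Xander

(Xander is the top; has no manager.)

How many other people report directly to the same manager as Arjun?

2

Arjun reports to Xander. Xander's other direct reports are Iker, Esme — 2 peers.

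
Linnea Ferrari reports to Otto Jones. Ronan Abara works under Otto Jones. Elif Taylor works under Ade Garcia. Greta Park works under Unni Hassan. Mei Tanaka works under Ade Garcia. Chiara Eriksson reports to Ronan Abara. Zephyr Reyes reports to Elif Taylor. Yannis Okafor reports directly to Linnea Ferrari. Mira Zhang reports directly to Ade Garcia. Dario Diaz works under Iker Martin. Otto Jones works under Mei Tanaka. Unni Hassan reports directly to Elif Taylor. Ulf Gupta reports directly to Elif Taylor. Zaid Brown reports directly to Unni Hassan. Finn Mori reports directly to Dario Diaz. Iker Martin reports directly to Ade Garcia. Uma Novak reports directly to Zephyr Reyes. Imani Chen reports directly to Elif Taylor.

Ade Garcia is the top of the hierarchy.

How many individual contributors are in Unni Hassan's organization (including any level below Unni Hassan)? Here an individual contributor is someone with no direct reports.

2

The people in Unni Hassan's organization with no one reporting to them are Greta Park, Zaid Brown. That is 2.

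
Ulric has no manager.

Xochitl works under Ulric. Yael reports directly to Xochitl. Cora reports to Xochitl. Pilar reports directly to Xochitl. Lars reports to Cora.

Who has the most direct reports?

Direct-report counts: Ulric has 1; Xochitl has 3; Cora has 1. The largest is 3, held by Xochitl.

Xochitl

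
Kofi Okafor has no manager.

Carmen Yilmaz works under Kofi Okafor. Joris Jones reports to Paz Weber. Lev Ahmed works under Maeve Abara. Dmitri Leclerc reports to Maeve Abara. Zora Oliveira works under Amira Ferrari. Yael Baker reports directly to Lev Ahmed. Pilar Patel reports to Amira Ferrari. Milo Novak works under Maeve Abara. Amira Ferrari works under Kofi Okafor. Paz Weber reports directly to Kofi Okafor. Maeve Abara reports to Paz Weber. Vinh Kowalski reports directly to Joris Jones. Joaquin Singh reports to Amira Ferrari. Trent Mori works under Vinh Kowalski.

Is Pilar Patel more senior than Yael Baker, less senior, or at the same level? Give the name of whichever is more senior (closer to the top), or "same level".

Pilar Patel

Pilar Patel is 2 levels below Kofi Okafor; Yael Baker is 4. Pilar Patel is higher.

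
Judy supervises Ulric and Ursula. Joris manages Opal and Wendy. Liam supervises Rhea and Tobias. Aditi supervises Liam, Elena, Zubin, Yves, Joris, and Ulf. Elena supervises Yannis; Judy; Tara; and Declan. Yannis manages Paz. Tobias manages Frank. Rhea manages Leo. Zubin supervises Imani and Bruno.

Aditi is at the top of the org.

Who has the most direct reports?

Aditi

Direct-report counts: Aditi has 6; Zubin has 2; Joris has 2; Elena has 4; Judy has 2; Yannis has 1; Liam has 2; Tobias has 1; Rhea has 1. The largest is 6, held by Aditi.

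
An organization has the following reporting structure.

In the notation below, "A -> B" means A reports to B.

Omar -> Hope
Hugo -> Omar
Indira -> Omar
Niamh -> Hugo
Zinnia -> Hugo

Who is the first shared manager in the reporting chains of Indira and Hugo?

Indira's chain of managers is Omar, Hope. Hugo's chain of managers is Omar, Hope. The first manager that appears in both chains is Omar.

Omar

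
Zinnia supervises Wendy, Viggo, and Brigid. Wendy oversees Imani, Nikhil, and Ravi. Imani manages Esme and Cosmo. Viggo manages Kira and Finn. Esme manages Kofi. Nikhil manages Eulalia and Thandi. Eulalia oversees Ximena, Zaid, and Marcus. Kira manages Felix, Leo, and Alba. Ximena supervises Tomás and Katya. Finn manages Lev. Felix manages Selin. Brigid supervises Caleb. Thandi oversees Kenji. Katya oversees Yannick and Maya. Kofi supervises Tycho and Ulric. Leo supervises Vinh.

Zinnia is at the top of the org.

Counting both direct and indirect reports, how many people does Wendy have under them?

Wendy directly manages Imani, Nikhil, Ravi. Under Imani: Cosmo, Esme, Kofi, Ulric, Tycho (5). Under Nikhil: Thandi, Kenji, Eulalia, Marcus, Zaid, Ximena, Tomás, Katya, Maya, Yannick (10). Ravi has no reports. So Wendy's organization is 3 direct reports plus everyone under them: 6 + 11 + 1 = 18.

18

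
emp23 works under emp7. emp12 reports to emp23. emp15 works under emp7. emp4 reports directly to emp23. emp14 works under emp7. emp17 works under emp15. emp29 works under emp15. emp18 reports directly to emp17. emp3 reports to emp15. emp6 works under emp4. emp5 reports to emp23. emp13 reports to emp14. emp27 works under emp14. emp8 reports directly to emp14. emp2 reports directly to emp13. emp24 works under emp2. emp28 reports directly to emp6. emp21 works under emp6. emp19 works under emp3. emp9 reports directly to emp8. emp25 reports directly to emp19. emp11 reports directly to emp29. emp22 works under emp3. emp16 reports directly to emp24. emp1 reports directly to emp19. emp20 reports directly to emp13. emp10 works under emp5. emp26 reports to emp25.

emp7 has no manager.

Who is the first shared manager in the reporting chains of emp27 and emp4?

emp7

emp27's chain of managers is emp14, emp7. emp4's chain of managers is emp23, emp7. The first manager that appears in both chains is emp7.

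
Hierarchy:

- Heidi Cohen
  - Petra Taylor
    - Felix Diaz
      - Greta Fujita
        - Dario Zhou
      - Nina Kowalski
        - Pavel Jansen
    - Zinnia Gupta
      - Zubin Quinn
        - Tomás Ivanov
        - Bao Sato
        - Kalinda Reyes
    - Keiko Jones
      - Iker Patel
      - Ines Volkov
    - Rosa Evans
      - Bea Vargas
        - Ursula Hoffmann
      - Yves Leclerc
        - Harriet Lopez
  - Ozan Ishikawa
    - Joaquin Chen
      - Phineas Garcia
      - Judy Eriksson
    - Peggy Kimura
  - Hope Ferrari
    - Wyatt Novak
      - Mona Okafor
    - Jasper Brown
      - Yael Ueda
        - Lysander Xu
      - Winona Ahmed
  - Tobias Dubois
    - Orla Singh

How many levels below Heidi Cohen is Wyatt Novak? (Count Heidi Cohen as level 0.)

Chain from Wyatt Novak up to Heidi Cohen: Wyatt Novak → Hope Ferrari → Heidi Cohen. That is 2 steps up, so Wyatt Novak is 2 levels below Heidi Cohen.

2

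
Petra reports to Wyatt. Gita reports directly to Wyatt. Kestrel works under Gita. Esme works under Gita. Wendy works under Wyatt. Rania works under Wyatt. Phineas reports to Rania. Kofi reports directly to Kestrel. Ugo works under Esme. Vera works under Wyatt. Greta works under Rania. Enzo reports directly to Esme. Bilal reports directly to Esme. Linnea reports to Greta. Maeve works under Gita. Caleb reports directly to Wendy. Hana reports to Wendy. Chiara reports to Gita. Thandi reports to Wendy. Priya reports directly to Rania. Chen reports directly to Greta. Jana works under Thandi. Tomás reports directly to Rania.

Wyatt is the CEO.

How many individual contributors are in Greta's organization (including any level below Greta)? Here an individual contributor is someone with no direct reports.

2

The people in Greta's organization with no one reporting to them are Chen, Linnea. That is 2.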